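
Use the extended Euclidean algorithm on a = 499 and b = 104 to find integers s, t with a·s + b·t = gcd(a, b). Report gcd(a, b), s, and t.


Euclidean algorithm on (499, 104) — divide until remainder is 0:
  499 = 4 · 104 + 83
  104 = 1 · 83 + 21
  83 = 3 · 21 + 20
  21 = 1 · 20 + 1
  20 = 20 · 1 + 0
gcd(499, 104) = 1.
Track Bezout coefficients alongside the remainders: start with r₀ = 499 = a·1 + b·0 (s = 1, t = 0) and r₁ = 104 = a·0 + b·1 (s = 0, t = 1); each new remainder r_{k+1} = r_{k-1} − q_k·r_k inherits s_{k+1} = s_{k-1} − q_k·s_k, t_{k+1} = t_{k-1} − q_k·t_k, so r_k = a·s_k + b·t_k at every step:
  q = 4: r = 83, s = 1 − 4·0 = 1, t = 0 − 4·1 = -4  (check: 499·1 + 104·(-4) = 83)
  q = 1: r = 21, s = 0 − 1·1 = -1, t = 1 − 1·(-4) = 5  (check: 499·(-1) + 104·5 = 21)
  q = 3: r = 20, s = 1 − 3·(-1) = 4, t = -4 − 3·5 = -19  (check: 499·4 + 104·(-19) = 20)
  q = 1: r = 1, s = -1 − 1·4 = -5, t = 5 − 1·(-19) = 24  (check: 499·(-5) + 104·24 = 1)
The row with r = 1 (the gcd) gives the Bezout coefficients s = -5, t = 24.
Result: 499 · (-5) + 104 · (24) = 1.

gcd(499, 104) = 1; s = -5, t = 24 (check: 499·(-5) + 104·24 = 1).


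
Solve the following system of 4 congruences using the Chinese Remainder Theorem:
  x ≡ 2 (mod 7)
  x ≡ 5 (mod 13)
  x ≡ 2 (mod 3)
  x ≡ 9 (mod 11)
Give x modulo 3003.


Product of moduli M = 7 · 13 · 3 · 11 = 3003.
Merge one congruence at a time:
  Start: x ≡ 2 (mod 7).
  Combine with x ≡ 5 (mod 13); new modulus lcm = 91.
    Write x = 2 + 7·t and substitute into x ≡ 5 (mod 13): 7·t ≡ 5 − 2 = 3 (mod 13).
    The inverse of 7 mod 13 is 2 (since 7·2 = 14 = 1·13 + 1), so t ≡ 2·3 = 6 ≡ 6 (mod 13).
    Then x = 2 + 7·6 = 44, valid modulo lcm(7, 13) = 91: x ≡ 44 (mod 91).
  Combine with x ≡ 2 (mod 3); new modulus lcm = 273.
    Write x = 44 + 91·t and substitute into x ≡ 2 (mod 3): 91·t ≡ 2 − 44 = -42 (mod 3).
    Reduce coefficients mod 3: 1·t ≡ 0 (mod 3).
    So t ≡ 0 (mod 3).
    Then x = 44 + 91·0 = 44, valid modulo lcm(91, 3) = 273: x ≡ 44 (mod 273).
  Combine with x ≡ 9 (mod 11); new modulus lcm = 3003.
    Write x = 44 + 273·t and substitute into x ≡ 9 (mod 11): 273·t ≡ 9 − 44 = -35 (mod 11).
    Reduce coefficients mod 11: 9·t ≡ 9 (mod 11).
    The inverse of 9 mod 11 is 5 (since 9·5 = 45 = 4·11 + 1), so t ≡ 5·9 = 45 ≡ 1 (mod 11).
    Then x = 44 + 273·1 = 317, valid modulo lcm(273, 11) = 3003: x ≡ 317 (mod 3003).
Verify against each original: 317 mod 7 = 2, 317 mod 13 = 5, 317 mod 3 = 2, 317 mod 11 = 9.

x ≡ 317 (mod 3003).


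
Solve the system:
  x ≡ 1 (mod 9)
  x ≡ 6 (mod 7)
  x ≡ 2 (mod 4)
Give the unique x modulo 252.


Moduli 9, 7, 4 are pairwise coprime; by CRT there is a unique solution modulo M = 9 · 7 · 4 = 252.
Solve pairwise, accumulating the modulus:
  Start with x ≡ 1 (mod 9).
  Combine with x ≡ 6 (mod 7): since gcd(9, 7) = 1, we get a unique residue mod 63.
    Write x = 1 + 9·t and substitute into x ≡ 6 (mod 7): 9·t ≡ 6 − 1 = 5 (mod 7).
    Reduce coefficients mod 7: 2·t ≡ 5 (mod 7).
    The inverse of 2 mod 7 is 4 (since 2·4 = 8 = 1·7 + 1), so t ≡ 4·5 = 20 ≡ 6 (mod 7).
    Then x = 1 + 9·6 = 55, valid modulo lcm(9, 7) = 63: x ≡ 55 (mod 63).
  Combine with x ≡ 2 (mod 4): since gcd(63, 4) = 1, we get a unique residue mod 252.
    Write x = 55 + 63·t and substitute into x ≡ 2 (mod 4): 63·t ≡ 2 − 55 = -53 (mod 4).
    Reduce coefficients mod 4: 3·t ≡ 3 (mod 4).
    The inverse of 3 mod 4 is 3 (since 3·3 = 9 = 2·4 + 1), so t ≡ 3·3 = 9 ≡ 1 (mod 4).
    Then x = 55 + 63·1 = 118, valid modulo lcm(63, 4) = 252: x ≡ 118 (mod 252).
Verify: 118 mod 9 = 1 ✓, 118 mod 7 = 6 ✓, 118 mod 4 = 2 ✓.

x ≡ 118 (mod 252).


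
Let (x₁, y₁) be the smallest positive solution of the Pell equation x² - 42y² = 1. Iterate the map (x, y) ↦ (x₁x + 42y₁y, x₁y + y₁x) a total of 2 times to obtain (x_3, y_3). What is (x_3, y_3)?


Step 1: Find the fundamental solution (x₁, y₁) of x² - 42y² = 1.
  Expand √42 as a continued fraction. a₀ = ⌊√42⌋ = 6; iterate m_{k+1} = d_k·a_k − m_k, d_{k+1} = (42 − m_{k+1}²)/d_k, a_{k+1} = ⌊(a₀ + m_{k+1})/d_{k+1}⌋ (starting m₀ = 0, d₀ = 1), with convergents p_k = a_k·p_{k-1} + p_{k-2}, q_k = a_k·q_{k-1} + q_{k-2} (p₋₁ = 1, q₋₁ = 0):
  k = 0: a₀ = 6; p₀/q₀ = 6/1; p₀² − 42·q₀² = 36 − 42 = -6.
  k = 1: m = 6, d = 6, a = ⌊(6 + 6)/6⌋ = 2; p/q = (2·6 + 1)/(2·1 + 0) = 13/2; p² − 42·q² = 169 − 168 = 1.
  The first convergent with p² − 42·q² = 1 gives the fundamental solution (x₁, y₁) = (13, 2).
Step 2: Apply the recurrence (x_{n+1}, y_{n+1}) = (x₁x_n + 42y₁y_n, x₁y_n + y₁x_n) repeatedly.
  From (x_1, y_1) = (13, 2): x_2 = 13·13 + 42·2·2 = 337; y_2 = 13·2 + 2·13 = 52.
  From (x_2, y_2) = (337, 52): x_3 = 13·337 + 42·2·52 = 8749; y_3 = 13·52 + 2·337 = 1350.
Step 3: Verify x_3² - 42·y_3² = 76545001 - 76545000 = 1 (should be 1). ✓

(x_1, y_1) = (13, 2); (x_3, y_3) = (8749, 1350).


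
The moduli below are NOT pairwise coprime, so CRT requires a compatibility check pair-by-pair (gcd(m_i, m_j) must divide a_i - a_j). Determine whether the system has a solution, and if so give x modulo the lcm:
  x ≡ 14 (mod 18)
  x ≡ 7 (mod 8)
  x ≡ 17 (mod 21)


Moduli 18, 8, 21 are not pairwise coprime, so CRT works modulo lcm(m_i) when all pairwise compatibility conditions hold.
Pairwise compatibility: gcd(m_i, m_j) must divide a_i - a_j for every pair.
Merge one congruence at a time:
  Start: x ≡ 14 (mod 18).
  Combine with x ≡ 7 (mod 8): gcd(18, 8) = 2, and 7 - 14 = -7 is NOT divisible by 2.
    ⇒ system is inconsistent (no integer solution).

No solution (the system is inconsistent).


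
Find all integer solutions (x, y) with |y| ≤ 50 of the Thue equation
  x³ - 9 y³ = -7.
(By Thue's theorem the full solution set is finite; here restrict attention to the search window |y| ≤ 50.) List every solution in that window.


The equation is x³ - 9y³ = -7. For fixed y, x³ = 9·y³ − 7, so a solution requires the RHS to be a perfect cube.
Strategy: iterate y from -50 to 50, compute RHS = 9·y³ − 7, and check whether it is a (positive or negative) perfect cube.
Check small values of y:
  y = 0: RHS = -7 is not a perfect cube.
  y = 1: RHS = 2 is not a perfect cube.
  y = -1: RHS = -16 is not a perfect cube.
  y = 2: RHS = 65 is not a perfect cube.
  y = -2: RHS = -79 is not a perfect cube.
  y = 3: RHS = 236 is not a perfect cube.
  y = -3: RHS = -250 is not a perfect cube.
Continuing the search up to |y| = 50 finds no solutions either.
No (x, y) in the scanned range satisfies the equation.

No integer solutions with |y| ≤ 50.


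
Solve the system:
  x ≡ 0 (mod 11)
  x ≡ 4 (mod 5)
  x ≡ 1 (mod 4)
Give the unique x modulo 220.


Moduli 11, 5, 4 are pairwise coprime; by CRT there is a unique solution modulo M = 11 · 5 · 4 = 220.
Solve pairwise, accumulating the modulus:
  Start with x ≡ 0 (mod 11).
  Combine with x ≡ 4 (mod 5): since gcd(11, 5) = 1, we get a unique residue mod 55.
    Write x = 0 + 11·t and substitute into x ≡ 4 (mod 5): 11·t ≡ 4 − 0 = 4 (mod 5).
    Reduce coefficients mod 5: 1·t ≡ 4 (mod 5).
    So t ≡ 4 (mod 5).
    Then x = 0 + 11·4 = 44, valid modulo lcm(11, 5) = 55: x ≡ 44 (mod 55).
  Combine with x ≡ 1 (mod 4): since gcd(55, 4) = 1, we get a unique residue mod 220.
    Write x = 44 + 55·t and substitute into x ≡ 1 (mod 4): 55·t ≡ 1 − 44 = -43 (mod 4).
    Reduce coefficients mod 4: 3·t ≡ 1 (mod 4).
    The inverse of 3 mod 4 is 3 (since 3·3 = 9 = 2·4 + 1), so t ≡ 3·1 = 3 ≡ 3 (mod 4).
    Then x = 44 + 55·3 = 209, valid modulo lcm(55, 4) = 220: x ≡ 209 (mod 220).
Verify: 209 mod 11 = 0 ✓, 209 mod 5 = 4 ✓, 209 mod 4 = 1 ✓.

x ≡ 209 (mod 220).


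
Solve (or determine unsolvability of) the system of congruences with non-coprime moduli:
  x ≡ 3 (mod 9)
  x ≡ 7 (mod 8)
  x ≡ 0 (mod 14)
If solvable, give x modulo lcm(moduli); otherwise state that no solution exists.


Moduli 9, 8, 14 are not pairwise coprime, so CRT works modulo lcm(m_i) when all pairwise compatibility conditions hold.
Pairwise compatibility: gcd(m_i, m_j) must divide a_i - a_j for every pair.
Merge one congruence at a time:
  Start: x ≡ 3 (mod 9).
  Combine with x ≡ 7 (mod 8): gcd(9, 8) = 1; 7 - 3 = 4, which IS divisible by 1, so compatible.
    Write x = 3 + 9·t and substitute into x ≡ 7 (mod 8): 9·t ≡ 7 − 3 = 4 (mod 8).
    Reduce coefficients mod 8: 1·t ≡ 4 (mod 8).
    So t ≡ 4 (mod 8).
    Then x = 3 + 9·4 = 39, valid modulo lcm(9, 8) = 72: x ≡ 39 (mod 72).
  Combine with x ≡ 0 (mod 14): gcd(72, 14) = 2, and 0 - 39 = -39 is NOT divisible by 2.
    ⇒ system is inconsistent (no integer solution).

No solution (the system is inconsistent).


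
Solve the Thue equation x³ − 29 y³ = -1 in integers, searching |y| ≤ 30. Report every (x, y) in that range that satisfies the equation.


The equation is x³ - 29y³ = -1. For fixed y, x³ = 29·y³ − 1, so a solution requires the RHS to be a perfect cube.
Strategy: iterate y from -30 to 30, compute RHS = 29·y³ − 1, and check whether it is a (positive or negative) perfect cube.
Check small values of y:
  y = 0: RHS = -1 = (-1)³ ⇒ x = -1 works.
  y = 1: RHS = 28 is not a perfect cube.
  y = -1: RHS = -30 is not a perfect cube.
  y = 2: RHS = 231 is not a perfect cube.
  y = -2: RHS = -233 is not a perfect cube.
  y = 3: RHS = 782 is not a perfect cube.
  y = -3: RHS = -784 is not a perfect cube.
Continuing the search up to |y| = 30 finds no further solutions beyond those listed.
Collected solutions: (-1, 0).

Solutions (with |y| ≤ 30): (-1, 0).


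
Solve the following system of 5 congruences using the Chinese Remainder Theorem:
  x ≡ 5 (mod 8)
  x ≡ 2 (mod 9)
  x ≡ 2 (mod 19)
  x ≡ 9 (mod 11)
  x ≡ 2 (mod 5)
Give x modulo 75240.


Product of moduli M = 8 · 9 · 19 · 11 · 5 = 75240.
Merge one congruence at a time:
  Start: x ≡ 5 (mod 8).
  Combine with x ≡ 2 (mod 9); new modulus lcm = 72.
    Write x = 5 + 8·t and substitute into x ≡ 2 (mod 9): 8·t ≡ 2 − 5 = -3 (mod 9).
    Reduce coefficients mod 9: 8·t ≡ 6 (mod 9).
    The inverse of 8 mod 9 is 8 (since 8·8 = 64 = 7·9 + 1), so t ≡ 8·6 = 48 ≡ 3 (mod 9).
    Then x = 5 + 8·3 = 29, valid modulo lcm(8, 9) = 72: x ≡ 29 (mod 72).
  Combine with x ≡ 2 (mod 19); new modulus lcm = 1368.
    Write x = 29 + 72·t and substitute into x ≡ 2 (mod 19): 72·t ≡ 2 − 29 = -27 (mod 19).
    Reduce coefficients mod 19: 15·t ≡ 11 (mod 19).
    The inverse of 15 mod 19 is 14 (since 15·14 = 210 = 11·19 + 1), so t ≡ 14·11 = 154 ≡ 2 (mod 19).
    Then x = 29 + 72·2 = 173, valid modulo lcm(72, 19) = 1368: x ≡ 173 (mod 1368).
  Combine with x ≡ 9 (mod 11); new modulus lcm = 15048.
    Write x = 173 + 1368·t and substitute into x ≡ 9 (mod 11): 1368·t ≡ 9 − 173 = -164 (mod 11).
    Reduce coefficients mod 11: 4·t ≡ 1 (mod 11).
    The inverse of 4 mod 11 is 3 (since 4·3 = 12 = 1·11 + 1), so t ≡ 3·1 = 3 ≡ 3 (mod 11).
    Then x = 173 + 1368·3 = 4277, valid modulo lcm(1368, 11) = 15048: x ≡ 4277 (mod 15048).
  Combine with x ≡ 2 (mod 5); new modulus lcm = 75240.
    Write x = 4277 + 15048·t and substitute into x ≡ 2 (mod 5): 15048·t ≡ 2 − 4277 = -4275 (mod 5).
    Reduce coefficients mod 5: 3·t ≡ 0 (mod 5).
    The inverse of 3 mod 5 is 2 (since 3·2 = 6 = 1·5 + 1), so t ≡ 2·0 = 0 ≡ 0 (mod 5).
    Then x = 4277 + 15048·0 = 4277, valid modulo lcm(15048, 5) = 75240: x ≡ 4277 (mod 75240).
Verify against each original: 4277 mod 8 = 5, 4277 mod 9 = 2, 4277 mod 19 = 2, 4277 mod 11 = 9, 4277 mod 5 = 2.

x ≡ 4277 (mod 75240).


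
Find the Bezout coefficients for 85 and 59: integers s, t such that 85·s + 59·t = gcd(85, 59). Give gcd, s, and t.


Euclidean algorithm on (85, 59) — divide until remainder is 0:
  85 = 1 · 59 + 26
  59 = 2 · 26 + 7
  26 = 3 · 7 + 5
  7 = 1 · 5 + 2
  5 = 2 · 2 + 1
  2 = 2 · 1 + 0
gcd(85, 59) = 1.
Track Bezout coefficients alongside the remainders: start with r₀ = 85 = a·1 + b·0 (s = 1, t = 0) and r₁ = 59 = a·0 + b·1 (s = 0, t = 1); each new remainder r_{k+1} = r_{k-1} − q_k·r_k inherits s_{k+1} = s_{k-1} − q_k·s_k, t_{k+1} = t_{k-1} − q_k·t_k, so r_k = a·s_k + b·t_k at every step:
  q = 1: r = 26, s = 1 − 1·0 = 1, t = 0 − 1·1 = -1  (check: 85·1 + 59·(-1) = 26)
  q = 2: r = 7, s = 0 − 2·1 = -2, t = 1 − 2·(-1) = 3  (check: 85·(-2) + 59·3 = 7)
  q = 3: r = 5, s = 1 − 3·(-2) = 7, t = -1 − 3·3 = -10  (check: 85·7 + 59·(-10) = 5)
  q = 1: r = 2, s = -2 − 1·7 = -9, t = 3 − 1·(-10) = 13  (check: 85·(-9) + 59·13 = 2)
  q = 2: r = 1, s = 7 − 2·(-9) = 25, t = -10 − 2·13 = -36  (check: 85·25 + 59·(-36) = 1)
The row with r = 1 (the gcd) gives the Bezout coefficients s = 25, t = -36.
Result: 85 · (25) + 59 · (-36) = 1.

gcd(85, 59) = 1; s = 25, t = -36 (check: 85·25 + 59·(-36) = 1).


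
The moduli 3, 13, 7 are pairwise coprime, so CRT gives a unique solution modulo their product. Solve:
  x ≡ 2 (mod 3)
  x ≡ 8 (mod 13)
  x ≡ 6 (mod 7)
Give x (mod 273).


Moduli 3, 13, 7 are pairwise coprime; by CRT there is a unique solution modulo M = 3 · 13 · 7 = 273.
Solve pairwise, accumulating the modulus:
  Start with x ≡ 2 (mod 3).
  Combine with x ≡ 8 (mod 13): since gcd(3, 13) = 1, we get a unique residue mod 39.
    Write x = 2 + 3·t and substitute into x ≡ 8 (mod 13): 3·t ≡ 8 − 2 = 6 (mod 13).
    The inverse of 3 mod 13 is 9 (since 3·9 = 27 = 2·13 + 1), so t ≡ 9·6 = 54 ≡ 2 (mod 13).
    Then x = 2 + 3·2 = 8, valid modulo lcm(3, 13) = 39: x ≡ 8 (mod 39).
  Combine with x ≡ 6 (mod 7): since gcd(39, 7) = 1, we get a unique residue mod 273.
    Write x = 8 + 39·t and substitute into x ≡ 6 (mod 7): 39·t ≡ 6 − 8 = -2 (mod 7).
    Reduce coefficients mod 7: 4·t ≡ 5 (mod 7).
    The inverse of 4 mod 7 is 2 (since 4·2 = 8 = 1·7 + 1), so t ≡ 2·5 = 10 ≡ 3 (mod 7).
    Then x = 8 + 39·3 = 125, valid modulo lcm(39, 7) = 273: x ≡ 125 (mod 273).
Verify: 125 mod 3 = 2 ✓, 125 mod 13 = 8 ✓, 125 mod 7 = 6 ✓.

x ≡ 125 (mod 273).


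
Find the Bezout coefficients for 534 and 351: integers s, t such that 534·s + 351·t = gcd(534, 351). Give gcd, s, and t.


Euclidean algorithm on (534, 351) — divide until remainder is 0:
  534 = 1 · 351 + 183
  351 = 1 · 183 + 168
  183 = 1 · 168 + 15
  168 = 11 · 15 + 3
  15 = 5 · 3 + 0
gcd(534, 351) = 3.
Track Bezout coefficients alongside the remainders: start with r₀ = 534 = a·1 + b·0 (s = 1, t = 0) and r₁ = 351 = a·0 + b·1 (s = 0, t = 1); each new remainder r_{k+1} = r_{k-1} − q_k·r_k inherits s_{k+1} = s_{k-1} − q_k·s_k, t_{k+1} = t_{k-1} − q_k·t_k, so r_k = a·s_k + b·t_k at every step:
  q = 1: r = 183, s = 1 − 1·0 = 1, t = 0 − 1·1 = -1  (check: 534·1 + 351·(-1) = 183)
  q = 1: r = 168, s = 0 − 1·1 = -1, t = 1 − 1·(-1) = 2  (check: 534·(-1) + 351·2 = 168)
  q = 1: r = 15, s = 1 − 1·(-1) = 2, t = -1 − 1·2 = -3  (check: 534·2 + 351·(-3) = 15)
  q = 11: r = 3, s = -1 − 11·2 = -23, t = 2 − 11·(-3) = 35  (check: 534·(-23) + 351·35 = 3)
The row with r = 3 (the gcd) gives the Bezout coefficients s = -23, t = 35.
Result: 534 · (-23) + 351 · (35) = 3.

gcd(534, 351) = 3; s = -23, t = 35 (check: 534·(-23) + 351·35 = 3).


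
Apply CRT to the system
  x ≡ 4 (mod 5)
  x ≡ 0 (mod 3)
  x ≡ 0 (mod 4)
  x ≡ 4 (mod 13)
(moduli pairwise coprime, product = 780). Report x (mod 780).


Product of moduli M = 5 · 3 · 4 · 13 = 780.
Merge one congruence at a time:
  Start: x ≡ 4 (mod 5).
  Combine with x ≡ 0 (mod 3); new modulus lcm = 15.
    Write x = 4 + 5·t and substitute into x ≡ 0 (mod 3): 5·t ≡ 0 − 4 = -4 (mod 3).
    Reduce coefficients mod 3: 2·t ≡ 2 (mod 3).
    The inverse of 2 mod 3 is 2 (since 2·2 = 4 = 1·3 + 1), so t ≡ 2·2 = 4 ≡ 1 (mod 3).
    Then x = 4 + 5·1 = 9, valid modulo lcm(5, 3) = 15: x ≡ 9 (mod 15).
  Combine with x ≡ 0 (mod 4); new modulus lcm = 60.
    Write x = 9 + 15·t and substitute into x ≡ 0 (mod 4): 15·t ≡ 0 − 9 = -9 (mod 4).
    Reduce coefficients mod 4: 3·t ≡ 3 (mod 4).
    The inverse of 3 mod 4 is 3 (since 3·3 = 9 = 2·4 + 1), so t ≡ 3·3 = 9 ≡ 1 (mod 4).
    Then x = 9 + 15·1 = 24, valid modulo lcm(15, 4) = 60: x ≡ 24 (mod 60).
  Combine with x ≡ 4 (mod 13); new modulus lcm = 780.
    Write x = 24 + 60·t and substitute into x ≡ 4 (mod 13): 60·t ≡ 4 − 24 = -20 (mod 13).
    Reduce coefficients mod 13: 8·t ≡ 6 (mod 13).
    The inverse of 8 mod 13 is 5 (since 8·5 = 40 = 3·13 + 1), so t ≡ 5·6 = 30 ≡ 4 (mod 13).
    Then x = 24 + 60·4 = 264, valid modulo lcm(60, 13) = 780: x ≡ 264 (mod 780).
Verify against each original: 264 mod 5 = 4, 264 mod 3 = 0, 264 mod 4 = 0, 264 mod 13 = 4.

x ≡ 264 (mod 780).


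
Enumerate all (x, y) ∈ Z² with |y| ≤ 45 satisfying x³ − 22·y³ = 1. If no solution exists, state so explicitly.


The equation is x³ - 22y³ = 1. For fixed y, x³ = 22·y³ + 1, so a solution requires the RHS to be a perfect cube.
Strategy: iterate y from -45 to 45, compute RHS = 22·y³ + 1, and check whether it is a (positive or negative) perfect cube.
Check small values of y:
  y = 0: RHS = 1 = (1)³ ⇒ x = 1 works.
  y = 1: RHS = 23 is not a perfect cube.
  y = -1: RHS = -21 is not a perfect cube.
  y = 2: RHS = 177 is not a perfect cube.
  y = -2: RHS = -175 is not a perfect cube.
  y = 3: RHS = 595 is not a perfect cube.
  y = -3: RHS = -593 is not a perfect cube.
Continuing the search up to |y| = 45 finds no further solutions beyond those listed.
Collected solutions: (1, 0).

Solutions (with |y| ≤ 45): (1, 0).


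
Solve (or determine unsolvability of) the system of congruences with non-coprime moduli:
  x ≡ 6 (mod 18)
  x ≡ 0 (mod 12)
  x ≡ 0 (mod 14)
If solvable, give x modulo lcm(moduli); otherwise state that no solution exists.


Moduli 18, 12, 14 are not pairwise coprime, so CRT works modulo lcm(m_i) when all pairwise compatibility conditions hold.
Pairwise compatibility: gcd(m_i, m_j) must divide a_i - a_j for every pair.
Merge one congruence at a time:
  Start: x ≡ 6 (mod 18).
  Combine with x ≡ 0 (mod 12): gcd(18, 12) = 6; 0 - 6 = -6, which IS divisible by 6, so compatible.
    Write x = 6 + 18·t and substitute into x ≡ 0 (mod 12): 18·t ≡ 0 − 6 = -6 (mod 12).
    Divide the congruence (and modulus) by g = 6: 3·t ≡ -1 (mod 2).
    Reduce coefficients mod 2: 1·t ≡ 1 (mod 2).
    So t ≡ 1 (mod 2).
    Then x = 6 + 18·1 = 24, valid modulo lcm(18, 12) = 36: x ≡ 24 (mod 36).
  Combine with x ≡ 0 (mod 14): gcd(36, 14) = 2; 0 - 24 = -24, which IS divisible by 2, so compatible.
    Write x = 24 + 36·t and substitute into x ≡ 0 (mod 14): 36·t ≡ 0 − 24 = -24 (mod 14).
    Divide the congruence (and modulus) by g = 2: 18·t ≡ -12 (mod 7).
    Reduce coefficients mod 7: 4·t ≡ 2 (mod 7).
    The inverse of 4 mod 7 is 2 (since 4·2 = 8 = 1·7 + 1), so t ≡ 2·2 = 4 ≡ 4 (mod 7).
    Then x = 24 + 36·4 = 168, valid modulo lcm(36, 14) = 252: x ≡ 168 (mod 252).
Verify: 168 mod 18 = 6, 168 mod 12 = 0, 168 mod 14 = 0.

x ≡ 168 (mod 252).


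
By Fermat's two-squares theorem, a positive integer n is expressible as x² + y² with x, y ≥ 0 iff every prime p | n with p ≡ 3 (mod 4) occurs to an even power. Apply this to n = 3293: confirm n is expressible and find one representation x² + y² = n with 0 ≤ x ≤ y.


Step 1: Factor n = 3293 = 37 · 89.
Step 2: Check the mod-4 condition on each prime factor: 37 ≡ 1 (mod 4), exponent 1; 89 ≡ 1 (mod 4), exponent 1.
All primes ≡ 3 (mod 4) appear to even exponent (or don't appear), so by the two-squares theorem n IS expressible as a sum of two squares.
Step 3: Build a representation. Here n = 37 · 89 is a product of primes ≡ 1 (mod 4). Each prime p ≡ 1 (mod 4) is itself a sum of two squares; find a² by testing p − a² for a perfect square:
  37: 37 − 1² = 36 = 6² ⇒ 37 = 1² + 6².
  89: 89 − 1² = 88, 89 − 2² = 85, 89 − 3² = 80, 89 − 4² = 73, 89 − 5² = 64 = 8² ⇒ 89 = 5² + 8².
  Combine using the Brahmagupta–Fibonacci identity (a² + b²)(c² + d²) = (ac − bd)² + (ad + bc)² = (ac + bd)² + (ad − bc)²:
  37 · 89 = 3293: from (1² + 6²)(5² + 8²), take (1·5 − 6·8, 1·8 + 6·5) = (5 − 48, 8 + 30) = (-43, 38); dropping signs (only squares matter) gives (43, 38); check 43² + 38² = 1849 + 1444 = 3293 ✓.
Step 4: Order so x ≤ y and verify: 38² + 43² = 1444 + 1849 = 3293 = n. ✓

n = 3293 = 38² + 43² (one valid representation with x ≤ y).


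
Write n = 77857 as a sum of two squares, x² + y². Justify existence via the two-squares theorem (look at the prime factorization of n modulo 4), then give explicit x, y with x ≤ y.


Step 1: Factor n = 77857 = 13 · 53 · 113.
Step 2: Check the mod-4 condition on each prime factor: 13 ≡ 1 (mod 4), exponent 1; 53 ≡ 1 (mod 4), exponent 1; 113 ≡ 1 (mod 4), exponent 1.
All primes ≡ 3 (mod 4) appear to even exponent (or don't appear), so by the two-squares theorem n IS expressible as a sum of two squares.
Step 3: Build a representation. Here n = 13 · 53 · 113 is a product of primes ≡ 1 (mod 4). Each prime p ≡ 1 (mod 4) is itself a sum of two squares; find a² by testing p − a² for a perfect square:
  13: 13 − 1² = 12, 13 − 2² = 9 = 3² ⇒ 13 = 2² + 3².
  53: 53 − 1² = 52, 53 − 2² = 49 = 7² ⇒ 53 = 2² + 7².
  113: 113 − 1² = 112, 113 − 2² = 109, 113 − 3² = 104, 113 − 4² = 97, 113 − 5² = 88, 113 − 6² = 77, 113 − 7² = 64 = 8² ⇒ 113 = 7² + 8².
  Combine using the Brahmagupta–Fibonacci identity (a² + b²)(c² + d²) = (ac − bd)² + (ad + bc)² = (ac + bd)² + (ad − bc)²:
  13 · 53 = 689: from (2² + 3²)(2² + 7²), take (2·2 − 3·7, 2·7 + 3·2) = (4 − 21, 14 + 6) = (-17, 20); dropping signs (only squares matter) gives (17, 20); check 17² + 20² = 289 + 400 = 689 ✓.
  689 · 113 = 77857: from (17² + 20²)(7² + 8²), take (17·7 − 20·8, 17·8 + 20·7) = (119 − 160, 136 + 140) = (-41, 276); dropping signs (only squares matter) gives (41, 276); check 41² + 276² = 1681 + 76176 = 77857 ✓.
Step 4: Order so x ≤ y and verify: 41² + 276² = 1681 + 76176 = 77857 = n. ✓

n = 77857 = 41² + 276² (one valid representation with x ≤ y).


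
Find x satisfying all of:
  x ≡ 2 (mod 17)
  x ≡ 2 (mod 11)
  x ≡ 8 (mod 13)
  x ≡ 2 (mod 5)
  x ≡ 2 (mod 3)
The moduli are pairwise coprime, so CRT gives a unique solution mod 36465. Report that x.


Product of moduli M = 17 · 11 · 13 · 5 · 3 = 36465.
Merge one congruence at a time:
  Start: x ≡ 2 (mod 17).
  Combine with x ≡ 2 (mod 11); new modulus lcm = 187.
    Write x = 2 + 17·t and substitute into x ≡ 2 (mod 11): 17·t ≡ 2 − 2 = 0 (mod 11).
    Reduce coefficients mod 11: 6·t ≡ 0 (mod 11).
    The inverse of 6 mod 11 is 2 (since 6·2 = 12 = 1·11 + 1), so t ≡ 2·0 = 0 ≡ 0 (mod 11).
    Then x = 2 + 17·0 = 2, valid modulo lcm(17, 11) = 187: x ≡ 2 (mod 187).
  Combine with x ≡ 8 (mod 13); new modulus lcm = 2431.
    Write x = 2 + 187·t and substitute into x ≡ 8 (mod 13): 187·t ≡ 8 − 2 = 6 (mod 13).
    Reduce coefficients mod 13: 5·t ≡ 6 (mod 13).
    The inverse of 5 mod 13 is 8 (since 5·8 = 40 = 3·13 + 1), so t ≡ 8·6 = 48 ≡ 9 (mod 13).
    Then x = 2 + 187·9 = 1685, valid modulo lcm(187, 13) = 2431: x ≡ 1685 (mod 2431).
  Combine with x ≡ 2 (mod 5); new modulus lcm = 12155.
    Write x = 1685 + 2431·t and substitute into x ≡ 2 (mod 5): 2431·t ≡ 2 − 1685 = -1683 (mod 5).
    Reduce coefficients mod 5: 1·t ≡ 2 (mod 5).
    So t ≡ 2 (mod 5).
    Then x = 1685 + 2431·2 = 6547, valid modulo lcm(2431, 5) = 12155: x ≡ 6547 (mod 12155).
  Combine with x ≡ 2 (mod 3); new modulus lcm = 36465.
    Write x = 6547 + 12155·t and substitute into x ≡ 2 (mod 3): 12155·t ≡ 2 − 6547 = -6545 (mod 3).
    Reduce coefficients mod 3: 2·t ≡ 1 (mod 3).
    The inverse of 2 mod 3 is 2 (since 2·2 = 4 = 1·3 + 1), so t ≡ 2·1 = 2 ≡ 2 (mod 3).
    Then x = 6547 + 12155·2 = 30857, valid modulo lcm(12155, 3) = 36465: x ≡ 30857 (mod 36465).
Verify against each original: 30857 mod 17 = 2, 30857 mod 11 = 2, 30857 mod 13 = 8, 30857 mod 5 = 2, 30857 mod 3 = 2.

x ≡ 30857 (mod 36465).


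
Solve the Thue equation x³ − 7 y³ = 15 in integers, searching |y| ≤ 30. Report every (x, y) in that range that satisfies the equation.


The equation is x³ - 7y³ = 15. For fixed y, x³ = 7·y³ + 15, so a solution requires the RHS to be a perfect cube.
Strategy: iterate y from -30 to 30, compute RHS = 7·y³ + 15, and check whether it is a (positive or negative) perfect cube.
Check small values of y:
  y = 0: RHS = 15 is not a perfect cube.
  y = 1: RHS = 22 is not a perfect cube.
  y = -1: RHS = 8 = (2)³ ⇒ x = 2 works.
  y = 2: RHS = 71 is not a perfect cube.
  y = -2: RHS = -41 is not a perfect cube.
  y = 3: RHS = 204 is not a perfect cube.
  y = -3: RHS = -174 is not a perfect cube.
Continuing, at y = 23: RHS = 85184 = (44)³ ⇒ x = 44 works.
Searching the remaining y in |y| ≤ 30 finds no further solutions.
Collected solutions: (2, -1), (44, 23).

Solutions (with |y| ≤ 30): (2, -1), (44, 23).


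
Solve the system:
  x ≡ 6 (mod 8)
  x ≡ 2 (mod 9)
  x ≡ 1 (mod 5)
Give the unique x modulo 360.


Moduli 8, 9, 5 are pairwise coprime; by CRT there is a unique solution modulo M = 8 · 9 · 5 = 360.
Solve pairwise, accumulating the modulus:
  Start with x ≡ 6 (mod 8).
  Combine with x ≡ 2 (mod 9): since gcd(8, 9) = 1, we get a unique residue mod 72.
    Write x = 6 + 8·t and substitute into x ≡ 2 (mod 9): 8·t ≡ 2 − 6 = -4 (mod 9).
    Reduce coefficients mod 9: 8·t ≡ 5 (mod 9).
    The inverse of 8 mod 9 is 8 (since 8·8 = 64 = 7·9 + 1), so t ≡ 8·5 = 40 ≡ 4 (mod 9).
    Then x = 6 + 8·4 = 38, valid modulo lcm(8, 9) = 72: x ≡ 38 (mod 72).
  Combine with x ≡ 1 (mod 5): since gcd(72, 5) = 1, we get a unique residue mod 360.
    Write x = 38 + 72·t and substitute into x ≡ 1 (mod 5): 72·t ≡ 1 − 38 = -37 (mod 5).
    Reduce coefficients mod 5: 2·t ≡ 3 (mod 5).
    The inverse of 2 mod 5 is 3 (since 2·3 = 6 = 1·5 + 1), so t ≡ 3·3 = 9 ≡ 4 (mod 5).
    Then x = 38 + 72·4 = 326, valid modulo lcm(72, 5) = 360: x ≡ 326 (mod 360).
Verify: 326 mod 8 = 6 ✓, 326 mod 9 = 2 ✓, 326 mod 5 = 1 ✓.

x ≡ 326 (mod 360).


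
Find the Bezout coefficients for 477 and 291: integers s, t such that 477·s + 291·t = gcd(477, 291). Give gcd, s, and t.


Euclidean algorithm on (477, 291) — divide until remainder is 0:
  477 = 1 · 291 + 186
  291 = 1 · 186 + 105
  186 = 1 · 105 + 81
  105 = 1 · 81 + 24
  81 = 3 · 24 + 9
  24 = 2 · 9 + 6
  9 = 1 · 6 + 3
  6 = 2 · 3 + 0
gcd(477, 291) = 3.
Track Bezout coefficients alongside the remainders: start with r₀ = 477 = a·1 + b·0 (s = 1, t = 0) and r₁ = 291 = a·0 + b·1 (s = 0, t = 1); each new remainder r_{k+1} = r_{k-1} − q_k·r_k inherits s_{k+1} = s_{k-1} − q_k·s_k, t_{k+1} = t_{k-1} − q_k·t_k, so r_k = a·s_k + b·t_k at every step:
  q = 1: r = 186, s = 1 − 1·0 = 1, t = 0 − 1·1 = -1  (check: 477·1 + 291·(-1) = 186)
  q = 1: r = 105, s = 0 − 1·1 = -1, t = 1 − 1·(-1) = 2  (check: 477·(-1) + 291·2 = 105)
  q = 1: r = 81, s = 1 − 1·(-1) = 2, t = -1 − 1·2 = -3  (check: 477·2 + 291·(-3) = 81)
  q = 1: r = 24, s = -1 − 1·2 = -3, t = 2 − 1·(-3) = 5  (check: 477·(-3) + 291·5 = 24)
  q = 3: r = 9, s = 2 − 3·(-3) = 11, t = -3 − 3·5 = -18  (check: 477·11 + 291·(-18) = 9)
  q = 2: r = 6, s = -3 − 2·11 = -25, t = 5 − 2·(-18) = 41  (check: 477·(-25) + 291·41 = 6)
  q = 1: r = 3, s = 11 − 1·(-25) = 36, t = -18 − 1·41 = -59  (check: 477·36 + 291·(-59) = 3)
The row with r = 3 (the gcd) gives the Bezout coefficients s = 36, t = -59.
Result: 477 · (36) + 291 · (-59) = 3.

gcd(477, 291) = 3; s = 36, t = -59 (check: 477·36 + 291·(-59) = 3).


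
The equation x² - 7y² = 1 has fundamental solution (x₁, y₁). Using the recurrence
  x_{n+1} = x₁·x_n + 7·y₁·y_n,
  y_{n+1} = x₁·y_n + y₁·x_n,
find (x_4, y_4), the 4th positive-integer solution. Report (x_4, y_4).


Step 1: Find the fundamental solution (x₁, y₁) of x² - 7y² = 1.
  Expand √7 as a continued fraction. a₀ = ⌊√7⌋ = 2; iterate m_{k+1} = d_k·a_k − m_k, d_{k+1} = (7 − m_{k+1}²)/d_k, a_{k+1} = ⌊(a₀ + m_{k+1})/d_{k+1}⌋ (starting m₀ = 0, d₀ = 1), with convergents p_k = a_k·p_{k-1} + p_{k-2}, q_k = a_k·q_{k-1} + q_{k-2} (p₋₁ = 1, q₋₁ = 0):
  k = 0: a₀ = 2; p₀/q₀ = 2/1; p₀² − 7·q₀² = 4 − 7 = -3.
  k = 1: m = 2, d = 3, a = ⌊(2 + 2)/3⌋ = 1; p/q = (1·2 + 1)/(1·1 + 0) = 3/1; p² − 7·q² = 9 − 7 = 2.
  k = 2: m = 1, d = 2, a = ⌊(2 + 1)/2⌋ = 1; p/q = (1·3 + 2)/(1·1 + 1) = 5/2; p² − 7·q² = 25 − 28 = -3.
  k = 3: m = 1, d = 3, a = ⌊(2 + 1)/3⌋ = 1; p/q = (1·5 + 3)/(1·2 + 1) = 8/3; p² − 7·q² = 64 − 63 = 1.
  The first convergent with p² − 7·q² = 1 gives the fundamental solution (x₁, y₁) = (8, 3).
Step 2: Apply the recurrence (x_{n+1}, y_{n+1}) = (x₁x_n + 7y₁y_n, x₁y_n + y₁x_n) repeatedly.
  From (x_1, y_1) = (8, 3): x_2 = 8·8 + 7·3·3 = 127; y_2 = 8·3 + 3·8 = 48.
  From (x_2, y_2) = (127, 48): x_3 = 8·127 + 7·3·48 = 2024; y_3 = 8·48 + 3·127 = 765.
  From (x_3, y_3) = (2024, 765): x_4 = 8·2024 + 7·3·765 = 32257; y_4 = 8·765 + 3·2024 = 12192.
Step 3: Verify x_4² - 7·y_4² = 1040514049 - 1040514048 = 1 (should be 1). ✓

(x_1, y_1) = (8, 3); (x_4, y_4) = (32257, 12192).


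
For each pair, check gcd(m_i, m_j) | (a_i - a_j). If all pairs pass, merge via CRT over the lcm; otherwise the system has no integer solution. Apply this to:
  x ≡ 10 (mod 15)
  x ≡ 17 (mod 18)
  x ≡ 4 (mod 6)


Moduli 15, 18, 6 are not pairwise coprime, so CRT works modulo lcm(m_i) when all pairwise compatibility conditions hold.
Pairwise compatibility: gcd(m_i, m_j) must divide a_i - a_j for every pair.
Merge one congruence at a time:
  Start: x ≡ 10 (mod 15).
  Combine with x ≡ 17 (mod 18): gcd(15, 18) = 3, and 17 - 10 = 7 is NOT divisible by 3.
    ⇒ system is inconsistent (no integer solution).

No solution (the system is inconsistent).


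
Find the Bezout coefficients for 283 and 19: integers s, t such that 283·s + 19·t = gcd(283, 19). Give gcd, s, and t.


Euclidean algorithm on (283, 19) — divide until remainder is 0:
  283 = 14 · 19 + 17
  19 = 1 · 17 + 2
  17 = 8 · 2 + 1
  2 = 2 · 1 + 0
gcd(283, 19) = 1.
Track Bezout coefficients alongside the remainders: start with r₀ = 283 = a·1 + b·0 (s = 1, t = 0) and r₁ = 19 = a·0 + b·1 (s = 0, t = 1); each new remainder r_{k+1} = r_{k-1} − q_k·r_k inherits s_{k+1} = s_{k-1} − q_k·s_k, t_{k+1} = t_{k-1} − q_k·t_k, so r_k = a·s_k + b·t_k at every step:
  q = 14: r = 17, s = 1 − 14·0 = 1, t = 0 − 14·1 = -14  (check: 283·1 + 19·(-14) = 17)
  q = 1: r = 2, s = 0 − 1·1 = -1, t = 1 − 1·(-14) = 15  (check: 283·(-1) + 19·15 = 2)
  q = 8: r = 1, s = 1 − 8·(-1) = 9, t = -14 − 8·15 = -134  (check: 283·9 + 19·(-134) = 1)
The row with r = 1 (the gcd) gives the Bezout coefficients s = 9, t = -134.
Result: 283 · (9) + 19 · (-134) = 1.

gcd(283, 19) = 1; s = 9, t = -134 (check: 283·9 + 19·(-134) = 1).


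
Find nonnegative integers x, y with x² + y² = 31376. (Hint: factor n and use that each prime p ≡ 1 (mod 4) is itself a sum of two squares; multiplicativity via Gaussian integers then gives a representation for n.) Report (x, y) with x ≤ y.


Step 1: Factor n = 31376 = 2^4 · 37 · 53.
Step 2: Check the mod-4 condition on each prime factor: 2 = 2 (special); 37 ≡ 1 (mod 4), exponent 1; 53 ≡ 1 (mod 4), exponent 1.
All primes ≡ 3 (mod 4) appear to even exponent (or don't appear), so by the two-squares theorem n IS expressible as a sum of two squares.
Step 3: Build a representation. Group n = k² · m with k = 4 and m = 37 · 53 = 1961 (a product of primes ≡ 1 (mod 4)); a representation of m scales to one of n via (k·x)² + (k·y)² = k²(x² + y²). Each prime p ≡ 1 (mod 4) is itself a sum of two squares; find a² by testing p − a² for a perfect square:
  37: 37 − 1² = 36 = 6² ⇒ 37 = 1² + 6².
  53: 53 − 1² = 52, 53 − 2² = 49 = 7² ⇒ 53 = 2² + 7².
  Combine using the Brahmagupta–Fibonacci identity (a² + b²)(c² + d²) = (ac − bd)² + (ad + bc)² = (ac + bd)² + (ad − bc)²:
  37 · 53 = 1961: from (1² + 6²)(2² + 7²), take (1·2 − 6·7, 1·7 + 6·2) = (2 − 42, 7 + 12) = (-40, 19); dropping signs (only squares matter) gives (40, 19); check 40² + 19² = 1600 + 361 = 1961 ✓.
  Scale by k = 4: (4·40, 4·19) = (160, 76).
Step 4: Order so x ≤ y and verify: 76² + 160² = 5776 + 25600 = 31376 = n. ✓

n = 31376 = 76² + 160² (one valid representation with x ≤ y).


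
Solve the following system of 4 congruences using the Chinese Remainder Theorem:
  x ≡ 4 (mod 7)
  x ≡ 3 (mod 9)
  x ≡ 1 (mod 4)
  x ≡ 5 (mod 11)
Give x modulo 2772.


Product of moduli M = 7 · 9 · 4 · 11 = 2772.
Merge one congruence at a time:
  Start: x ≡ 4 (mod 7).
  Combine with x ≡ 3 (mod 9); new modulus lcm = 63.
    Write x = 4 + 7·t and substitute into x ≡ 3 (mod 9): 7·t ≡ 3 − 4 = -1 (mod 9).
    Reduce coefficients mod 9: 7·t ≡ 8 (mod 9).
    The inverse of 7 mod 9 is 4 (since 7·4 = 28 = 3·9 + 1), so t ≡ 4·8 = 32 ≡ 5 (mod 9).
    Then x = 4 + 7·5 = 39, valid modulo lcm(7, 9) = 63: x ≡ 39 (mod 63).
  Combine with x ≡ 1 (mod 4); new modulus lcm = 252.
    Write x = 39 + 63·t and substitute into x ≡ 1 (mod 4): 63·t ≡ 1 − 39 = -38 (mod 4).
    Reduce coefficients mod 4: 3·t ≡ 2 (mod 4).
    The inverse of 3 mod 4 is 3 (since 3·3 = 9 = 2·4 + 1), so t ≡ 3·2 = 6 ≡ 2 (mod 4).
    Then x = 39 + 63·2 = 165, valid modulo lcm(63, 4) = 252: x ≡ 165 (mod 252).
  Combine with x ≡ 5 (mod 11); new modulus lcm = 2772.
    Write x = 165 + 252·t and substitute into x ≡ 5 (mod 11): 252·t ≡ 5 − 165 = -160 (mod 11).
    Reduce coefficients mod 11: 10·t ≡ 5 (mod 11).
    The inverse of 10 mod 11 is 10 (since 10·10 = 100 = 9·11 + 1), so t ≡ 10·5 = 50 ≡ 6 (mod 11).
    Then x = 165 + 252·6 = 1677, valid modulo lcm(252, 11) = 2772: x ≡ 1677 (mod 2772).
Verify against each original: 1677 mod 7 = 4, 1677 mod 9 = 3, 1677 mod 4 = 1, 1677 mod 11 = 5.

x ≡ 1677 (mod 2772).


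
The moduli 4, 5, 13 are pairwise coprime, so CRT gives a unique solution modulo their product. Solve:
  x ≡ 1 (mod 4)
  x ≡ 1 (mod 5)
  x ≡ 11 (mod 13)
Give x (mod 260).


Moduli 4, 5, 13 are pairwise coprime; by CRT there is a unique solution modulo M = 4 · 5 · 13 = 260.
Solve pairwise, accumulating the modulus:
  Start with x ≡ 1 (mod 4).
  Combine with x ≡ 1 (mod 5): since gcd(4, 5) = 1, we get a unique residue mod 20.
    Write x = 1 + 4·t and substitute into x ≡ 1 (mod 5): 4·t ≡ 1 − 1 = 0 (mod 5).
    The inverse of 4 mod 5 is 4 (since 4·4 = 16 = 3·5 + 1), so t ≡ 4·0 = 0 ≡ 0 (mod 5).
    Then x = 1 + 4·0 = 1, valid modulo lcm(4, 5) = 20: x ≡ 1 (mod 20).
  Combine with x ≡ 11 (mod 13): since gcd(20, 13) = 1, we get a unique residue mod 260.
    Write x = 1 + 20·t and substitute into x ≡ 11 (mod 13): 20·t ≡ 11 − 1 = 10 (mod 13).
    Reduce coefficients mod 13: 7·t ≡ 10 (mod 13).
    The inverse of 7 mod 13 is 2 (since 7·2 = 14 = 1·13 + 1), so t ≡ 2·10 = 20 ≡ 7 (mod 13).
    Then x = 1 + 20·7 = 141, valid modulo lcm(20, 13) = 260: x ≡ 141 (mod 260).
Verify: 141 mod 4 = 1 ✓, 141 mod 5 = 1 ✓, 141 mod 13 = 11 ✓.

x ≡ 141 (mod 260).


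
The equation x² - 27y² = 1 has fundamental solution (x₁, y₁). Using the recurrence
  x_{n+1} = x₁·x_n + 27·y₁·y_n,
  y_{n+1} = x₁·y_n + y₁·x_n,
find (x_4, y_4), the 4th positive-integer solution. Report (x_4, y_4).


Step 1: Find the fundamental solution (x₁, y₁) of x² - 27y² = 1.
  Expand √27 as a continued fraction. a₀ = ⌊√27⌋ = 5; iterate m_{k+1} = d_k·a_k − m_k, d_{k+1} = (27 − m_{k+1}²)/d_k, a_{k+1} = ⌊(a₀ + m_{k+1})/d_{k+1}⌋ (starting m₀ = 0, d₀ = 1), with convergents p_k = a_k·p_{k-1} + p_{k-2}, q_k = a_k·q_{k-1} + q_{k-2} (p₋₁ = 1, q₋₁ = 0):
  k = 0: a₀ = 5; p₀/q₀ = 5/1; p₀² − 27·q₀² = 25 − 27 = -2.
  k = 1: m = 5, d = 2, a = ⌊(5 + 5)/2⌋ = 5; p/q = (5·5 + 1)/(5·1 + 0) = 26/5; p² − 27·q² = 676 − 675 = 1.
  The first convergent with p² − 27·q² = 1 gives the fundamental solution (x₁, y₁) = (26, 5).
Step 2: Apply the recurrence (x_{n+1}, y_{n+1}) = (x₁x_n + 27y₁y_n, x₁y_n + y₁x_n) repeatedly.
  From (x_1, y_1) = (26, 5): x_2 = 26·26 + 27·5·5 = 1351; y_2 = 26·5 + 5·26 = 260.
  From (x_2, y_2) = (1351, 260): x_3 = 26·1351 + 27·5·260 = 70226; y_3 = 26·260 + 5·1351 = 13515.
  From (x_3, y_3) = (70226, 13515): x_4 = 26·70226 + 27·5·13515 = 3650401; y_4 = 26·13515 + 5·70226 = 702520.
Step 3: Verify x_4² - 27·y_4² = 13325427460801 - 13325427460800 = 1 (should be 1). ✓

(x_1, y_1) = (26, 5); (x_4, y_4) = (3650401, 702520).


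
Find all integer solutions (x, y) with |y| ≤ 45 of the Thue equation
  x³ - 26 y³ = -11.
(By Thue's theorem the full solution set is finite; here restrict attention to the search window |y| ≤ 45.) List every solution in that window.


The equation is x³ - 26y³ = -11. For fixed y, x³ = 26·y³ − 11, so a solution requires the RHS to be a perfect cube.
Strategy: iterate y from -45 to 45, compute RHS = 26·y³ − 11, and check whether it is a (positive or negative) perfect cube.
Check small values of y:
  y = 0: RHS = -11 is not a perfect cube.
  y = 1: RHS = 15 is not a perfect cube.
  y = -1: RHS = -37 is not a perfect cube.
  y = 2: RHS = 197 is not a perfect cube.
  y = -2: RHS = -219 is not a perfect cube.
  y = 3: RHS = 691 is not a perfect cube.
  y = -3: RHS = -713 is not a perfect cube.
Continuing the search up to |y| = 45 finds no solutions either.
No (x, y) in the scanned range satisfies the equation.

No integer solutions with |y| ≤ 45.


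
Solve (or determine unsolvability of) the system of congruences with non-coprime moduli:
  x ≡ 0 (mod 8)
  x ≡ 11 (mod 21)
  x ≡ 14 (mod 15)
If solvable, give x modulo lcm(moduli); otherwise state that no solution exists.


Moduli 8, 21, 15 are not pairwise coprime, so CRT works modulo lcm(m_i) when all pairwise compatibility conditions hold.
Pairwise compatibility: gcd(m_i, m_j) must divide a_i - a_j for every pair.
Merge one congruence at a time:
  Start: x ≡ 0 (mod 8).
  Combine with x ≡ 11 (mod 21): gcd(8, 21) = 1; 11 - 0 = 11, which IS divisible by 1, so compatible.
    Write x = 0 + 8·t and substitute into x ≡ 11 (mod 21): 8·t ≡ 11 − 0 = 11 (mod 21).
    The inverse of 8 mod 21 is 8 (since 8·8 = 64 = 3·21 + 1), so t ≡ 8·11 = 88 ≡ 4 (mod 21).
    Then x = 0 + 8·4 = 32, valid modulo lcm(8, 21) = 168: x ≡ 32 (mod 168).
  Combine with x ≡ 14 (mod 15): gcd(168, 15) = 3; 14 - 32 = -18, which IS divisible by 3, so compatible.
    Write x = 32 + 168·t and substitute into x ≡ 14 (mod 15): 168·t ≡ 14 − 32 = -18 (mod 15).
    Divide the congruence (and modulus) by g = 3: 56·t ≡ -6 (mod 5).
    Reduce coefficients mod 5: 1·t ≡ 4 (mod 5).
    So t ≡ 4 (mod 5).
    Then x = 32 + 168·4 = 704, valid modulo lcm(168, 15) = 840: x ≡ 704 (mod 840).
Verify: 704 mod 8 = 0, 704 mod 21 = 11, 704 mod 15 = 14.

x ≡ 704 (mod 840).


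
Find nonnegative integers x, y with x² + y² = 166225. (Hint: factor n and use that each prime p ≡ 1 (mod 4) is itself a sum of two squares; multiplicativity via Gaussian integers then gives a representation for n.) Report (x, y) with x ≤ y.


Step 1: Factor n = 166225 = 5^2 · 61 · 109.
Step 2: Check the mod-4 condition on each prime factor: 5 ≡ 1 (mod 4), exponent 2; 61 ≡ 1 (mod 4), exponent 1; 109 ≡ 1 (mod 4), exponent 1.
All primes ≡ 3 (mod 4) appear to even exponent (or don't appear), so by the two-squares theorem n IS expressible as a sum of two squares.
Step 3: Build a representation. Group n = k² · m with k = 5 and m = 61 · 109 = 6649 (a product of primes ≡ 1 (mod 4)); a representation of m scales to one of n via (k·x)² + (k·y)² = k²(x² + y²). Each prime p ≡ 1 (mod 4) is itself a sum of two squares; find a² by testing p − a² for a perfect square:
  61: 61 − 1² = 60, 61 − 2² = 57, 61 − 3² = 52, 61 − 4² = 45, 61 − 5² = 36 = 6² ⇒ 61 = 5² + 6².
  109: 109 − 1² = 108, 109 − 2² = 105, 109 − 3² = 100 = 10² ⇒ 109 = 3² + 10².
  Combine using the Brahmagupta–Fibonacci identity (a² + b²)(c² + d²) = (ac − bd)² + (ad + bc)² = (ac + bd)² + (ad − bc)²:
  61 · 109 = 6649: from (5² + 6²)(3² + 10²), take (5·3 − 6·10, 5·10 + 6·3) = (15 − 60, 50 + 18) = (-45, 68); dropping signs (only squares matter) gives (45, 68); check 45² + 68² = 2025 + 4624 = 6649 ✓.
  Scale by k = 5: (5·45, 5·68) = (225, 340).
Step 4: Order so x ≤ y and verify: 225² + 340² = 50625 + 115600 = 166225 = n. ✓

n = 166225 = 225² + 340² (one valid representation with x ≤ y).
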